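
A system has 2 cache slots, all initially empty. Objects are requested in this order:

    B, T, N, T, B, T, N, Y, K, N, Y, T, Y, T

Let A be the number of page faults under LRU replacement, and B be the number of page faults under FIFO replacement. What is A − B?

-1

Under LRU: F F F . F . F F F F F F . . → 10 faults.
Under FIFO: F F F . F F F F F F F F . . → 11 faults.
A − B = 10 − 11 = -1.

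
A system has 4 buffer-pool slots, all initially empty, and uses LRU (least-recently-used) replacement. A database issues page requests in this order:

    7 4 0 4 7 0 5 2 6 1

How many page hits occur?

7: fault, frames (7)
4: fault, frames (7 4)
0: fault, frames (7 4 0)
4: hit
7: hit
0: hit
5: fault, frames (4 7 0 5)
2: fault, evict 4, frames (7 0 5 2)
6: fault, evict 7, frames (0 5 2 6)
1: fault, evict 0, frames (5 2 6 1)
Hits: 3.

3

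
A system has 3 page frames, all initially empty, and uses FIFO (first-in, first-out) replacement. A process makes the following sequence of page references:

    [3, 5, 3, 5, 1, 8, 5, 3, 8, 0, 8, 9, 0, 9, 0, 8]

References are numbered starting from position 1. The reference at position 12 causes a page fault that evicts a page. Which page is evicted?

pos 1: 3 → miss, frames (3)
pos 2: 5 → miss, frames (3 5)
pos 3: 3 → hit
pos 4: 5 → hit
pos 5: 1 → miss, frames (3 5 1)
pos 6: 8 → miss, evict 3, frames (5 1 8)
pos 7: 5 → hit
pos 8: 3 → miss, evict 5, frames (1 8 3)
pos 9: 8 → hit
pos 10: 0 → miss, evict 1, frames (8 3 0)
pos 11: 8 → hit
pos 12: 9 → miss, evict 8, frames (3 0 9)
At position 12, page 8 is evicted.

8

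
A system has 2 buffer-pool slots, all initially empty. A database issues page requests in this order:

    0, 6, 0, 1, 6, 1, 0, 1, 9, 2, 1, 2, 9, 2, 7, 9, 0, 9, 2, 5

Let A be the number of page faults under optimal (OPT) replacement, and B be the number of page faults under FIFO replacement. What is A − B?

Under OPT: F F . F . . F . F F . . F . F . F . F F → 11 faults.
Under FIFO: F F . F . . F . F F F . F F F F F . F F → 14 faults.
A − B = 11 − 14 = -3.

-3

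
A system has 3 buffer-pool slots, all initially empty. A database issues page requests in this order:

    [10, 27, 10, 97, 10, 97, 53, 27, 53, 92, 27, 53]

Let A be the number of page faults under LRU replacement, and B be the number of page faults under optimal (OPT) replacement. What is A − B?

1

Under LRU: F F . F . . F F . F . . → 6 faults.
Under OPT: F F . F . . F . . F . . → 5 faults.
A − B = 6 − 5 = 1.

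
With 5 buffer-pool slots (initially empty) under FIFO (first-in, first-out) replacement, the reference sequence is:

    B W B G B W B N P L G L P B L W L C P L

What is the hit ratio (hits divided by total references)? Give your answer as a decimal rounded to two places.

B -> fault, frames (B)
W -> fault, frames (B W)
B -> hit
G -> fault, frames (B W G)
B -> hit
W -> hit
B -> hit
N -> fault, frames (B W G N)
P -> fault, frames (B W G N P)
L -> fault, evict B, frames (W G N P L)
G -> hit
L -> hit
P -> hit
B -> fault, evict W, frames (G N P L B)
L -> hit
W -> fault, evict G, frames (N P L B W)
L -> hit
C -> fault, evict N, frames (P L B W C)
P -> hit
L -> hit
Hits: 11 of 20 references → 11/20 = 0.5500.

0.55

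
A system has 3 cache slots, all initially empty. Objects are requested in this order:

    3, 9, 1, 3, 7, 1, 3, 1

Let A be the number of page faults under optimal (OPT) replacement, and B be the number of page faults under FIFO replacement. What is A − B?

Under OPT: F F F . F . . . → 4 faults.
Under FIFO: F F F . F . F . → 5 faults.
A − B = 4 − 5 = -1.

-1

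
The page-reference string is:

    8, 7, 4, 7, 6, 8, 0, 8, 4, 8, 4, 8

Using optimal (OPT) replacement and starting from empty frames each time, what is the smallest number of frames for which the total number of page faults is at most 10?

2

f=1: 12 faults
f=2: 7 faults
f=3: 5 faults
f=4: 5 faults
f=5: 5 faults
Smallest f with faults ≤ 10 is 2.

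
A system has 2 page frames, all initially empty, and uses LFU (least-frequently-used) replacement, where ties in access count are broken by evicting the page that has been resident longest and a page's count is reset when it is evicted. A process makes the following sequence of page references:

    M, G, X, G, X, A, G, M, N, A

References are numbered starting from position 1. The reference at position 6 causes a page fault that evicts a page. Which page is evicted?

pos 1: M: miss, frames (M)
pos 2: G: miss, frames (M G)
pos 3: X: miss, evict M, frames (G X)
pos 4: G: hit
pos 5: X: hit
pos 6: A: miss, evict G, frames (X A)
At position 6, page G is evicted.

G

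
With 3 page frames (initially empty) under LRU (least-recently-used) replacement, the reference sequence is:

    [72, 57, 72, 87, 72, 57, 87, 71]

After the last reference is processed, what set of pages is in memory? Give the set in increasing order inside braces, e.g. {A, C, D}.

{57, 71, 87}

72: miss, frames [72]
57: miss, frames [72, 57]
72: hit
87: miss, frames [57, 72, 87]
72: hit
57: hit
87: hit
71: miss, evict 72, frames [57, 87, 71]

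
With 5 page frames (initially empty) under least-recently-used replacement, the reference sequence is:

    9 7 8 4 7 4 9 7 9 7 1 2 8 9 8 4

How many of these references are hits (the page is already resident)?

9: fault, frames {9}
7: fault, frames {9,7}
8: fault, frames {9,7,8}
4: fault, frames {9,7,8,4}
7: hit
4: hit
9: hit
7: hit
9: hit
7: hit
1: fault, frames {8,4,9,7,1}
2: fault, evict 8, frames {4,9,7,1,2}
8: fault, evict 4, frames {9,7,1,2,8}
9: hit
8: hit
4: fault, evict 7, frames {1,2,9,8,4}
Hits: 8.

8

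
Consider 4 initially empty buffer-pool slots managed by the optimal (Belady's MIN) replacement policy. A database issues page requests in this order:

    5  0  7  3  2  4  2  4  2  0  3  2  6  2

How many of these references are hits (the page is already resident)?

7

5 -> fault, frames [5]
0 -> fault, frames [5, 0]
7 -> fault, frames [5, 0, 7]
3 -> fault, frames [5, 0, 7, 3]
2 -> fault, evict 7, frames [5, 0, 3, 2]
4 -> fault, evict 5, frames [0, 3, 2, 4]
2 -> hit
4 -> hit
2 -> hit
0 -> hit
3 -> hit
2 -> hit
6 -> fault, evict 4, frames [0, 3, 2, 6]
2 -> hit
Hits: 7.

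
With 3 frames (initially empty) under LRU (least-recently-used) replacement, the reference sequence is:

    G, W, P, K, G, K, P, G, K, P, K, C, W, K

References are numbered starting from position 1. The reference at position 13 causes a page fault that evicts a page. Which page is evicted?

P

pos 1: G -> fault, frames {G}
pos 2: W -> fault, frames {G,W}
pos 3: P -> fault, frames {G,W,P}
pos 4: K -> fault, evict G, frames {W,P,K}
pos 5: G -> fault, evict W, frames {P,K,G}
pos 6: K -> hit
pos 7: P -> hit
pos 8: G -> hit
pos 9: K -> hit
pos 10: P -> hit
pos 11: K -> hit
pos 12: C -> fault, evict G, frames {P,K,C}
pos 13: W -> fault, evict P, frames {K,C,W}
At position 13, page P is evicted.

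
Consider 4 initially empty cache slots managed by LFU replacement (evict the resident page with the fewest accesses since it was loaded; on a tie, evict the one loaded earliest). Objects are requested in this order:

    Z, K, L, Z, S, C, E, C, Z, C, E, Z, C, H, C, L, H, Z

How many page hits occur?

9

Z → miss, frames (Z)
K → miss, frames (Z K)
L → miss, frames (Z K L)
Z → hit
S → miss, frames (Z K L S)
C → miss, evict K, frames (Z L S C)
E → miss, evict L, frames (Z S C E)
C → hit
Z → hit
C → hit
E → hit
Z → hit
C → hit
H → miss, evict S, frames (Z C E H)
C → hit
L → miss, evict H, frames (Z C E L)
H → miss, evict L, frames (Z C E H)
Z → hit
Hits: 9.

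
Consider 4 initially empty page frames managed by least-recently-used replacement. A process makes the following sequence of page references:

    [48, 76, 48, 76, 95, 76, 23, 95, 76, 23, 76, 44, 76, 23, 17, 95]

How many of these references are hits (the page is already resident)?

48 → fault, frames [48]
76 → fault, frames [48, 76]
48 → hit
76 → hit
95 → fault, frames [48, 76, 95]
76 → hit
23 → fault, frames [48, 95, 76, 23]
95 → hit
76 → hit
23 → hit
76 → hit
44 → fault, evict 48, frames [95, 23, 76, 44]
76 → hit
23 → hit
17 → fault, evict 95, frames [44, 76, 23, 17]
95 → fault, evict 44, frames [76, 23, 17, 95]
Hits: 9.

9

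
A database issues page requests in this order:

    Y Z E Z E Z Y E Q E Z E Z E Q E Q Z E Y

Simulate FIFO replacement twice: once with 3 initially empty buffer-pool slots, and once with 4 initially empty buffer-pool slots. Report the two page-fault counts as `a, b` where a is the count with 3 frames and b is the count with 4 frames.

3 frames: F F F . . . . . F . . . . . . . . . . F → 5 faults.
4 frames: F F F . . . . . F . . . . . . . . . . . → 4 faults.
4 < 5: adding a frame reduced faults, as is typical.

5, 4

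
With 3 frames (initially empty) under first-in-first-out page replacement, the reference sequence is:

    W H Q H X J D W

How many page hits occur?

W: miss, frames [W]
H: miss, frames [W, H]
Q: miss, frames [W, H, Q]
H: hit
X: miss, evict W, frames [H, Q, X]
J: miss, evict H, frames [Q, X, J]
D: miss, evict Q, frames [X, J, D]
W: miss, evict X, frames [J, D, W]
Hits: 1.

1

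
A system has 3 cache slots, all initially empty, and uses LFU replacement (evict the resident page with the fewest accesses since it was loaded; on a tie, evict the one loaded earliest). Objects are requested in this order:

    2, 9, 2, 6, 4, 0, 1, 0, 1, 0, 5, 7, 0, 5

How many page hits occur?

2 → miss, frames [2]
9 → miss, frames [2, 9]
2 → hit
6 → miss, frames [2, 9, 6]
4 → miss, evict 9, frames [2, 6, 4]
0 → miss, evict 6, frames [2, 4, 0]
1 → miss, evict 4, frames [2, 0, 1]
0 → hit
1 → hit
0 → hit
5 → miss, evict 2, frames [0, 1, 5]
7 → miss, evict 5, frames [0, 1, 7]
0 → hit
5 → miss, evict 7, frames [0, 1, 5]
Hits: 5.

5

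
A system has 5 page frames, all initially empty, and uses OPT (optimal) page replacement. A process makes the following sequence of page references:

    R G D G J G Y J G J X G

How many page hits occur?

6

R -> fault, frames [R]
G -> fault, frames [R, G]
D -> fault, frames [R, G, D]
G -> hit
J -> fault, frames [R, G, D, J]
G -> hit
Y -> fault, frames [R, G, D, J, Y]
J -> hit
G -> hit
J -> hit
X -> fault, evict Y, frames [R, G, D, J, X]
G -> hit
Hits: 6.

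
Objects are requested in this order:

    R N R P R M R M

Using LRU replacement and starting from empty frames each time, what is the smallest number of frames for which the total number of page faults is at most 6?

f=1: 8 faults
f=2: 4 faults
f=3: 4 faults
f=4: 4 faults
Smallest f with faults ≤ 6 is 2.

2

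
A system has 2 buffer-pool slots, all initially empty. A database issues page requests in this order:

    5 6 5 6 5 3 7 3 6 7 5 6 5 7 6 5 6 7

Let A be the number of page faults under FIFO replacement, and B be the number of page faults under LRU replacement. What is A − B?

-2

Under FIFO: F F . . . F F . F . F . . F F F . F → 10 faults.
Under LRU: F F . . . F F . F F F F . F F F . F → 12 faults.
A − B = 10 − 12 = -2.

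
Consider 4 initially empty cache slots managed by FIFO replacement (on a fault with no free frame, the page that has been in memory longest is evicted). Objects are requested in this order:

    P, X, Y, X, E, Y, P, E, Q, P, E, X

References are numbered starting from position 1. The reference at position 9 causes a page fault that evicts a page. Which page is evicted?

pos 1: P → fault, frames (P)
pos 2: X → fault, frames (P X)
pos 3: Y → fault, frames (P X Y)
pos 4: X → hit
pos 5: E → fault, frames (P X Y E)
pos 6: Y → hit
pos 7: P → hit
pos 8: E → hit
pos 9: Q → fault, evict P, frames (X Y E Q)
At position 9, page P is evicted.

P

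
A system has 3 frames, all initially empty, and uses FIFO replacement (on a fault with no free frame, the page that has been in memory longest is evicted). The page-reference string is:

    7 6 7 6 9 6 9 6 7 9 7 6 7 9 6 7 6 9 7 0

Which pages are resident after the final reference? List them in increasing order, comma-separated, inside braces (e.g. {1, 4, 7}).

{0, 6, 9}

7 → miss, frames {7}
6 → miss, frames {7,6}
7 → hit
6 → hit
9 → miss, frames {7,6,9}
6 → hit
9 → hit
6 → hit
7 → hit
9 → hit
7 → hit
6 → hit
7 → hit
9 → hit
6 → hit
7 → hit
6 → hit
9 → hit
7 → hit
0 → miss, evict 7, frames {6,9,0}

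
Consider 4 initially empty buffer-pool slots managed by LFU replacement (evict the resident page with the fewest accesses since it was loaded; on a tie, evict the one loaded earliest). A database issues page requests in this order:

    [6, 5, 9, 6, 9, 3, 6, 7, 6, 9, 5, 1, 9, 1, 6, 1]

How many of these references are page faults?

7

6 -> miss, frames (6)
5 -> miss, frames (6 5)
9 -> miss, frames (6 5 9)
6 -> hit
9 -> hit
3 -> miss, frames (6 5 9 3)
6 -> hit
7 -> miss, evict 5, frames (6 9 3 7)
6 -> hit
9 -> hit
5 -> miss, evict 3, frames (6 9 7 5)
1 -> miss, evict 7, frames (6 9 5 1)
9 -> hit
1 -> hit
6 -> hit
1 -> hit
Page faults: 7.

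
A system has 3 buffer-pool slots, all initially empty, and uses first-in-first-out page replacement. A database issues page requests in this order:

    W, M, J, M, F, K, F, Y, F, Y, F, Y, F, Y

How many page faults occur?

6

W -> miss, frames {W}
M -> miss, frames {W,M}
J -> miss, frames {W,M,J}
M -> hit
F -> miss, evict W, frames {M,J,F}
K -> miss, evict M, frames {J,F,K}
F -> hit
Y -> miss, evict J, frames {F,K,Y}
F -> hit
Y -> hit
F -> hit
Y -> hit
F -> hit
Y -> hit
Page faults: 6.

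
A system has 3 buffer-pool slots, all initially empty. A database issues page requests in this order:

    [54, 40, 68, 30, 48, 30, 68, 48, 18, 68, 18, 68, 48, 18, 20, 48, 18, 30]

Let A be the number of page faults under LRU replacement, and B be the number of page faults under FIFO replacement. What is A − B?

-3

Under LRU: F F F F F . . . F . . . . . F . . F → 8 faults.
Under FIFO: F F F F F . . . F F . . . . F F F F → 11 faults.
A − B = 8 − 11 = -3.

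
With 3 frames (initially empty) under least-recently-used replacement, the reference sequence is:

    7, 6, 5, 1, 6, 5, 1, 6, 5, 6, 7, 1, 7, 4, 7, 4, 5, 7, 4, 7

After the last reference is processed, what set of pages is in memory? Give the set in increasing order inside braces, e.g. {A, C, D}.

7: miss, frames {7}
6: miss, frames {7,6}
5: miss, frames {7,6,5}
1: miss, evict 7, frames {6,5,1}
6: hit
5: hit
1: hit
6: hit
5: hit
6: hit
7: miss, evict 1, frames {5,6,7}
1: miss, evict 5, frames {6,7,1}
7: hit
4: miss, evict 6, frames {1,7,4}
7: hit
4: hit
5: miss, evict 1, frames {7,4,5}
7: hit
4: hit
7: hit

{4, 5, 7}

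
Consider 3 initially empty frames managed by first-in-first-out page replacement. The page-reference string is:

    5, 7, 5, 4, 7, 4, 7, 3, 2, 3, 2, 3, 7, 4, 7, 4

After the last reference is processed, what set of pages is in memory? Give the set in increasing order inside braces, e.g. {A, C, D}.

5: fault, frames {5}
7: fault, frames {5,7}
5: hit
4: fault, frames {5,7,4}
7: hit
4: hit
7: hit
3: fault, evict 5, frames {7,4,3}
2: fault, evict 7, frames {4,3,2}
3: hit
2: hit
3: hit
7: fault, evict 4, frames {3,2,7}
4: fault, evict 3, frames {2,7,4}
7: hit
4: hit

{2, 4, 7}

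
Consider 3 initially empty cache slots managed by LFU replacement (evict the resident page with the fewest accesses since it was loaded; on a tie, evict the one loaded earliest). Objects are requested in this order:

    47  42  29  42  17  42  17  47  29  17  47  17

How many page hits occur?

47 → fault, frames (47)
42 → fault, frames (47 42)
29 → fault, frames (47 42 29)
42 → hit
17 → fault, evict 47, frames (42 29 17)
42 → hit
17 → hit
47 → fault, evict 29, frames (42 17 47)
29 → fault, evict 47, frames (42 17 29)
17 → hit
47 → fault, evict 29, frames (42 17 47)
17 → hit
Hits: 5.

5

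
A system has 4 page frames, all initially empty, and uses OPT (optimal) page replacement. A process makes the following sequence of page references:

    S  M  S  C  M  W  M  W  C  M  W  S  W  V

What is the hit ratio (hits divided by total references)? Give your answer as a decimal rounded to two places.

0.64

S: miss, frames {S}
M: miss, frames {S,M}
S: hit
C: miss, frames {S,M,C}
M: hit
W: miss, frames {S,M,C,W}
M: hit
W: hit
C: hit
M: hit
W: hit
S: hit
W: hit
V: miss, evict W, frames {S,M,C,V}
Hits: 9 of 14 references → 9/14 = 0.6429.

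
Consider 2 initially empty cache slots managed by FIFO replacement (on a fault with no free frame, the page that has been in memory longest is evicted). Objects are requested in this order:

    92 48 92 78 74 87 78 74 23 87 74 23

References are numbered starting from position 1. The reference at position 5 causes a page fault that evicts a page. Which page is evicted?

pos 1: 92 → fault, frames {92}
pos 2: 48 → fault, frames {92,48}
pos 3: 92 → hit
pos 4: 78 → fault, evict 92, frames {48,78}
pos 5: 74 → fault, evict 48, frames {78,74}
At position 5, page 48 is evicted.

48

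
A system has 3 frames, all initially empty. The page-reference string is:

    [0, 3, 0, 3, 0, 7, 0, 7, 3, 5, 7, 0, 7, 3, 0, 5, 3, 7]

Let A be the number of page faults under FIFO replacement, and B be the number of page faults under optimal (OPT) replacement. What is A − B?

Under FIFO: F F . . . F . . . F . F . F . . . F → 7 faults.
Under OPT: F F . . . F . . . F . . . F . . . F → 6 faults.
A − B = 7 − 6 = 1.

1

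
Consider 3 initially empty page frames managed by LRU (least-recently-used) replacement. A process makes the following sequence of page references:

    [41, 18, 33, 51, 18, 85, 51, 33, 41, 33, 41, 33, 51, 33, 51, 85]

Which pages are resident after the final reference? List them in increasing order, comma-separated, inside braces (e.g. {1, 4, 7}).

41: fault, frames {41}
18: fault, frames {41,18}
33: fault, frames {41,18,33}
51: fault, evict 41, frames {18,33,51}
18: hit
85: fault, evict 33, frames {51,18,85}
51: hit
33: fault, evict 18, frames {85,51,33}
41: fault, evict 85, frames {51,33,41}
33: hit
41: hit
33: hit
51: hit
33: hit
51: hit
85: fault, evict 41, frames {33,51,85}

{33, 51, 85}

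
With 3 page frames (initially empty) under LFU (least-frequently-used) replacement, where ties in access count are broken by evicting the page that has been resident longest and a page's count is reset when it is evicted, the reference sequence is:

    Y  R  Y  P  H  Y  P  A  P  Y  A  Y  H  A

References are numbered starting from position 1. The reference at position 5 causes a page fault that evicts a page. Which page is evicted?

R

pos 1: Y: miss, frames [Y]
pos 2: R: miss, frames [Y, R]
pos 3: Y: hit
pos 4: P: miss, frames [Y, R, P]
pos 5: H: miss, evict R, frames [Y, P, H]
At position 5, page R is evicted.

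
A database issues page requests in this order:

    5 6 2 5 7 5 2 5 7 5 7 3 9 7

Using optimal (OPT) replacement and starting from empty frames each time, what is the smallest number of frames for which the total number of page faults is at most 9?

f=1: 14 faults
f=2: 8 faults
f=3: 6 faults
f=4: 6 faults
f=5: 6 faults
f=6: 6 faults
Smallest f with faults ≤ 9 is 2.

2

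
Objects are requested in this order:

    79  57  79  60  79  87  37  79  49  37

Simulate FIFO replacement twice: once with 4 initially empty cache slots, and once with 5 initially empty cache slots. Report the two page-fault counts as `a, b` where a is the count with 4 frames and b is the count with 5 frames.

7, 6

4 frames: F F . F . F F F F . → 7 faults.
5 frames: F F . F . F F . F . → 6 faults.
6 < 7: adding a frame reduced faults, as is typical.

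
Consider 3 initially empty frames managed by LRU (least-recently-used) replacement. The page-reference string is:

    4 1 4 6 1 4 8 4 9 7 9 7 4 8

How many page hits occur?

7

4: fault, frames (4)
1: fault, frames (4 1)
4: hit
6: fault, frames (1 4 6)
1: hit
4: hit
8: fault, evict 6, frames (1 4 8)
4: hit
9: fault, evict 1, frames (8 4 9)
7: fault, evict 8, frames (4 9 7)
9: hit
7: hit
4: hit
8: fault, evict 9, frames (7 4 8)
Hits: 7.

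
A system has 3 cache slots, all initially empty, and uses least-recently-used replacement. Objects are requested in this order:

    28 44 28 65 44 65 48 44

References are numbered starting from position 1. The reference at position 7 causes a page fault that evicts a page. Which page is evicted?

28

pos 1: 28 → miss, frames [28]
pos 2: 44 → miss, frames [28, 44]
pos 3: 28 → hit
pos 4: 65 → miss, frames [44, 28, 65]
pos 5: 44 → hit
pos 6: 65 → hit
pos 7: 48 → miss, evict 28, frames [44, 65, 48]
At position 7, page 28 is evicted.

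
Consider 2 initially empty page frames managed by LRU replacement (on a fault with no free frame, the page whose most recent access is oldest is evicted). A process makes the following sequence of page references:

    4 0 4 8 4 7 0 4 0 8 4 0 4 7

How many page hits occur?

4 -> miss, frames {4}
0 -> miss, frames {4,0}
4 -> hit
8 -> miss, evict 0, frames {4,8}
4 -> hit
7 -> miss, evict 8, frames {4,7}
0 -> miss, evict 4, frames {7,0}
4 -> miss, evict 7, frames {0,4}
0 -> hit
8 -> miss, evict 4, frames {0,8}
4 -> miss, evict 0, frames {8,4}
0 -> miss, evict 8, frames {4,0}
4 -> hit
7 -> miss, evict 0, frames {4,7}
Hits: 4.

4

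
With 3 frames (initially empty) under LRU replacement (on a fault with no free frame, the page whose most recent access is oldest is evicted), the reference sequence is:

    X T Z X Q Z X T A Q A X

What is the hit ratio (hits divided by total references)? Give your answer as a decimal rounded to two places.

X -> fault, frames {X}
T -> fault, frames {X,T}
Z -> fault, frames {X,T,Z}
X -> hit
Q -> fault, evict T, frames {Z,X,Q}
Z -> hit
X -> hit
T -> fault, evict Q, frames {Z,X,T}
A -> fault, evict Z, frames {X,T,A}
Q -> fault, evict X, frames {T,A,Q}
A -> hit
X -> fault, evict T, frames {Q,A,X}
Hits: 4 of 12 references → 4/12 = 0.3333.

0.33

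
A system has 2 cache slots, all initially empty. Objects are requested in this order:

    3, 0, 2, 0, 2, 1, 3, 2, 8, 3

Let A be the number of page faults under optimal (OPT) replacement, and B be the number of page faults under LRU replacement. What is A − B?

Under OPT: F F F . . F F . F . → 6 faults.
Under LRU: F F F . . F F F F F → 8 faults.
A − B = 6 − 8 = -2.

-2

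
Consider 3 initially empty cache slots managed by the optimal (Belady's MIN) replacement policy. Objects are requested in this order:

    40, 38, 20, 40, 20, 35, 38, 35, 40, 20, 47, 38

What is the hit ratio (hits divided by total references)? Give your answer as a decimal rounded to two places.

0.50

40: fault, frames (40)
38: fault, frames (40 38)
20: fault, frames (40 38 20)
40: hit
20: hit
35: fault, evict 20, frames (40 38 35)
38: hit
35: hit
40: hit
20: fault, evict 35, frames (40 38 20)
47: fault, evict 20, frames (40 38 47)
38: hit
Hits: 6 of 12 references → 6/12 = 0.5000.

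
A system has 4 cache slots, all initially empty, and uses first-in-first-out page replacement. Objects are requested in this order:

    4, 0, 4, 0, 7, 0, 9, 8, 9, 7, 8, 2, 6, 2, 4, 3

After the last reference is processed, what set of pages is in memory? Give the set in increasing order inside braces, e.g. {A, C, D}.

{2, 3, 4, 6}

4 → miss, frames [4]
0 → miss, frames [4, 0]
4 → hit
0 → hit
7 → miss, frames [4, 0, 7]
0 → hit
9 → miss, frames [4, 0, 7, 9]
8 → miss, evict 4, frames [0, 7, 9, 8]
9 → hit
7 → hit
8 → hit
2 → miss, evict 0, frames [7, 9, 8, 2]
6 → miss, evict 7, frames [9, 8, 2, 6]
2 → hit
4 → miss, evict 9, frames [8, 2, 6, 4]
3 → miss, evict 8, frames [2, 6, 4, 3]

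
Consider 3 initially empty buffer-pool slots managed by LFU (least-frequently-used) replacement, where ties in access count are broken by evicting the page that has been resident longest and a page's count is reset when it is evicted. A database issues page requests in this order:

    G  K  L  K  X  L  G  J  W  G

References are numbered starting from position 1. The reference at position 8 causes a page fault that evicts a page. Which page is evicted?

G

pos 1: G → miss, frames (G)
pos 2: K → miss, frames (G K)
pos 3: L → miss, frames (G K L)
pos 4: K → hit
pos 5: X → miss, evict G, frames (K L X)
pos 6: L → hit
pos 7: G → miss, evict X, frames (K L G)
pos 8: J → miss, evict G, frames (K L J)
At position 8, page G is evicted.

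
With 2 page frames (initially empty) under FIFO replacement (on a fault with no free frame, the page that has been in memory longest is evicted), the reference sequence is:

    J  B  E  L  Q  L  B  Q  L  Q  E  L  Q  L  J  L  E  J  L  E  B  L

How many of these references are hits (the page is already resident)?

3

J: fault, frames [J]
B: fault, frames [J, B]
E: fault, evict J, frames [B, E]
L: fault, evict B, frames [E, L]
Q: fault, evict E, frames [L, Q]
L: hit
B: fault, evict L, frames [Q, B]
Q: hit
L: fault, evict Q, frames [B, L]
Q: fault, evict B, frames [L, Q]
E: fault, evict L, frames [Q, E]
L: fault, evict Q, frames [E, L]
Q: fault, evict E, frames [L, Q]
L: hit
J: fault, evict L, frames [Q, J]
L: fault, evict Q, frames [J, L]
E: fault, evict J, frames [L, E]
J: fault, evict L, frames [E, J]
L: fault, evict E, frames [J, L]
E: fault, evict J, frames [L, E]
B: fault, evict L, frames [E, B]
L: fault, evict E, frames [B, L]
Hits: 3.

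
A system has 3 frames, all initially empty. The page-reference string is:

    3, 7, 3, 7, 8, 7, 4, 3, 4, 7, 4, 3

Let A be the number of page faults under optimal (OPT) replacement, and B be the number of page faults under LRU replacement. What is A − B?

Under OPT: F F . . F . F . . . . . → 4 faults.
Under LRU: F F . . F . F F . . . . → 5 faults.
A − B = 4 − 5 = -1.

-1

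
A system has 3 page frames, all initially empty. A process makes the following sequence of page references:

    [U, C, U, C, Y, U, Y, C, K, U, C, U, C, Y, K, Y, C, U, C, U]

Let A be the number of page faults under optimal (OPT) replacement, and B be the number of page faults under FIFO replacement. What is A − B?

-4

Under OPT: F F . . F . . . F . . . . F . . . F . . → 6 faults.
Under FIFO: F F . . F . . . F F F . . F F . . F F . → 10 faults.
A − B = 6 − 10 = -4.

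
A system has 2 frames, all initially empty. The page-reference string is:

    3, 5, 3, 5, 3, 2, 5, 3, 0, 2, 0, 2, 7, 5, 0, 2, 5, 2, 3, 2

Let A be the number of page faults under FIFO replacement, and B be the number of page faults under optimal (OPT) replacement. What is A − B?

4

Under FIFO: F F . . . F . F F F . . F F F F F . F F → 13 faults.
Under OPT: F F . . . F . F F . . . F F . F . . F . → 9 faults.
A − B = 13 − 9 = 4.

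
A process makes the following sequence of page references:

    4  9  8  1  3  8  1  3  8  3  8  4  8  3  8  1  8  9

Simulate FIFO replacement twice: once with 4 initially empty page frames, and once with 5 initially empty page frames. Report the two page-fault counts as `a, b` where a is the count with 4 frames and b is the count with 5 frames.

4 frames: F F F F F . . . . . . F . . . . . F → 7 faults.
5 frames: F F F F F . . . . . . . . . . . . . → 5 faults.
5 < 7: adding a frame reduced faults, as is typical.

7, 5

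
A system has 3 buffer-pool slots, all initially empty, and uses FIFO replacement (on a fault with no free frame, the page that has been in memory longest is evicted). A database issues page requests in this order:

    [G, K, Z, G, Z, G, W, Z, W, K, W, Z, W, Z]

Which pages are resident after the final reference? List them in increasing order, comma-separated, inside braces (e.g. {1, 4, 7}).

G: fault, frames {G}
K: fault, frames {G,K}
Z: fault, frames {G,K,Z}
G: hit
Z: hit
G: hit
W: fault, evict G, frames {K,Z,W}
Z: hit
W: hit
K: hit
W: hit
Z: hit
W: hit
Z: hit

{K, W, Z}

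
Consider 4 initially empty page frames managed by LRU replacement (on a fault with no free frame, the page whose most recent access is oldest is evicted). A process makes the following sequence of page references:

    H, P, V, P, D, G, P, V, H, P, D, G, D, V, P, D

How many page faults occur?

9

H → miss, frames [H]
P → miss, frames [H, P]
V → miss, frames [H, P, V]
P → hit
D → miss, frames [H, V, P, D]
G → miss, evict H, frames [V, P, D, G]
P → hit
V → hit
H → miss, evict D, frames [G, P, V, H]
P → hit
D → miss, evict G, frames [V, H, P, D]
G → miss, evict V, frames [H, P, D, G]
D → hit
V → miss, evict H, frames [P, G, D, V]
P → hit
D → hit
Page faults: 9.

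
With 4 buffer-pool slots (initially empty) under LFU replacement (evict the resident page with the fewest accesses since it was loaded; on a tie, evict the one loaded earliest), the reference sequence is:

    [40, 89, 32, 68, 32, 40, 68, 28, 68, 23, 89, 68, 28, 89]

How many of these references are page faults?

40: fault, frames (40)
89: fault, frames (40 89)
32: fault, frames (40 89 32)
68: fault, frames (40 89 32 68)
32: hit
40: hit
68: hit
28: fault, evict 89, frames (40 32 68 28)
68: hit
23: fault, evict 28, frames (40 32 68 23)
89: fault, evict 23, frames (40 32 68 89)
68: hit
28: fault, evict 89, frames (40 32 68 28)
89: fault, evict 28, frames (40 32 68 89)
Page faults: 9.

9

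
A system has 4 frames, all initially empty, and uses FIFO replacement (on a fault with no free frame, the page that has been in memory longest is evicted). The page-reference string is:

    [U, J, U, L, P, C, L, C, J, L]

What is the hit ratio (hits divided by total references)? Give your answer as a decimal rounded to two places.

U -> fault, frames [U]
J -> fault, frames [U, J]
U -> hit
L -> fault, frames [U, J, L]
P -> fault, frames [U, J, L, P]
C -> fault, evict U, frames [J, L, P, C]
L -> hit
C -> hit
J -> hit
L -> hit
Hits: 5 of 10 references → 5/10 = 0.5000.

0.50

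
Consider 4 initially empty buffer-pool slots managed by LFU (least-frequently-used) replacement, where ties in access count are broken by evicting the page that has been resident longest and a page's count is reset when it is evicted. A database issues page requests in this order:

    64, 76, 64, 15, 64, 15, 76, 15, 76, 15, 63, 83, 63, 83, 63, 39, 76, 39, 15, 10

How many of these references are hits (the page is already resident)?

64: fault, frames {64}
76: fault, frames {64,76}
64: hit
15: fault, frames {64,76,15}
64: hit
15: hit
76: hit
15: hit
76: hit
15: hit
63: fault, frames {64,76,15,63}
83: fault, evict 63, frames {64,76,15,83}
63: fault, evict 83, frames {64,76,15,63}
83: fault, evict 63, frames {64,76,15,83}
63: fault, evict 83, frames {64,76,15,63}
39: fault, evict 63, frames {64,76,15,39}
76: hit
39: hit
15: hit
10: fault, evict 39, frames {64,76,15,10}
Hits: 10.

10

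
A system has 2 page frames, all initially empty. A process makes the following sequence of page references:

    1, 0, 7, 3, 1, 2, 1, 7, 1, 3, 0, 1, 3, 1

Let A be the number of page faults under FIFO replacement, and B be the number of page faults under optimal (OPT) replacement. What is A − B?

Under FIFO: F F F F F F . F F F F F F . → 12 faults.
Under OPT: F F F F . F . F . F F . F . → 9 faults.
A − B = 12 − 9 = 3.

3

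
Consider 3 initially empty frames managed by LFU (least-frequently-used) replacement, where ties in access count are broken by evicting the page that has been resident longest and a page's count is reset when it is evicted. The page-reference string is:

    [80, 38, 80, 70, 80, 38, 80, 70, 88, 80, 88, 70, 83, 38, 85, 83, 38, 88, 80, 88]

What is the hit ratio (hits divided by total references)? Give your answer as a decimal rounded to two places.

80 -> miss, frames {80}
38 -> miss, frames {80,38}
80 -> hit
70 -> miss, frames {80,38,70}
80 -> hit
38 -> hit
80 -> hit
70 -> hit
88 -> miss, evict 38, frames {80,70,88}
80 -> hit
88 -> hit
70 -> hit
83 -> miss, evict 88, frames {80,70,83}
38 -> miss, evict 83, frames {80,70,38}
85 -> miss, evict 38, frames {80,70,85}
83 -> miss, evict 85, frames {80,70,83}
38 -> miss, evict 83, frames {80,70,38}
88 -> miss, evict 38, frames {80,70,88}
80 -> hit
88 -> hit
Hits: 10 of 20 references → 10/20 = 0.5000.

0.50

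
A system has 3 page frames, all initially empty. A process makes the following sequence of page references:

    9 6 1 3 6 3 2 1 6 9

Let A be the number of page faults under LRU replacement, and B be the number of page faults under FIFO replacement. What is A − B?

Under LRU: F F F F . . F F F F → 8 faults.
Under FIFO: F F F F . . F . F F → 7 faults.
A − B = 8 − 7 = 1.

1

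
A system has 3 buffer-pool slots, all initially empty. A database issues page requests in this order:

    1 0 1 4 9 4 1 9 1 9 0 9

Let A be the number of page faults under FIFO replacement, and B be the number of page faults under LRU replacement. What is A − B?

Under FIFO: F F . F F . F . . . F . → 6 faults.
Under LRU: F F . F F . . . . . F . → 5 faults.
A − B = 6 − 5 = 1.

1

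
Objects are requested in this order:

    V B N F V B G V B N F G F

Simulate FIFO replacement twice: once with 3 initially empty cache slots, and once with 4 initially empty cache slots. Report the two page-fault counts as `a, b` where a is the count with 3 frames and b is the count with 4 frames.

3 frames: F F F F F F F . . F F . . → 9 faults.
4 frames: F F F F . . F F F F F F . → 10 faults.
10 > 9: adding a frame increased faults — Belady's anomaly.

9, 10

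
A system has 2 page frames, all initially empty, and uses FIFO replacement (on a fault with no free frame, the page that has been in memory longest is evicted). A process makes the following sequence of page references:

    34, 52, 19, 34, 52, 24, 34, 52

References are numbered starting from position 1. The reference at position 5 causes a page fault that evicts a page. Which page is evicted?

19

pos 1: 34: fault, frames [34]
pos 2: 52: fault, frames [34, 52]
pos 3: 19: fault, evict 34, frames [52, 19]
pos 4: 34: fault, evict 52, frames [19, 34]
pos 5: 52: fault, evict 19, frames [34, 52]
At position 5, page 19 is evicted.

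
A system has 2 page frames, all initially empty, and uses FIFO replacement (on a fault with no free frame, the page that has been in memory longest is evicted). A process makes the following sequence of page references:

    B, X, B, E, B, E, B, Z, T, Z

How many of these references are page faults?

B: fault, frames (B)
X: fault, frames (B X)
B: hit
E: fault, evict B, frames (X E)
B: fault, evict X, frames (E B)
E: hit
B: hit
Z: fault, evict E, frames (B Z)
T: fault, evict B, frames (Z T)
Z: hit
Page faults: 6.

6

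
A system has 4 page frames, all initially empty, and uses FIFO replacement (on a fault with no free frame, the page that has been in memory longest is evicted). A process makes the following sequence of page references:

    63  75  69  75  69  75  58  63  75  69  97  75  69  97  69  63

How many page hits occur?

63 -> fault, frames [63]
75 -> fault, frames [63, 75]
69 -> fault, frames [63, 75, 69]
75 -> hit
69 -> hit
75 -> hit
58 -> fault, frames [63, 75, 69, 58]
63 -> hit
75 -> hit
69 -> hit
97 -> fault, evict 63, frames [75, 69, 58, 97]
75 -> hit
69 -> hit
97 -> hit
69 -> hit
63 -> fault, evict 75, frames [69, 58, 97, 63]
Hits: 10.

10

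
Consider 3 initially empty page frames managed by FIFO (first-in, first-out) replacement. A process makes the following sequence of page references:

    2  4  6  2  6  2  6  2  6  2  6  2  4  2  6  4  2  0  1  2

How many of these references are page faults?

6

2 -> fault, frames {2}
4 -> fault, frames {2,4}
6 -> fault, frames {2,4,6}
2 -> hit
6 -> hit
2 -> hit
6 -> hit
2 -> hit
6 -> hit
2 -> hit
6 -> hit
2 -> hit
4 -> hit
2 -> hit
6 -> hit
4 -> hit
2 -> hit
0 -> fault, evict 2, frames {4,6,0}
1 -> fault, evict 4, frames {6,0,1}
2 -> fault, evict 6, frames {0,1,2}
Page faults: 6.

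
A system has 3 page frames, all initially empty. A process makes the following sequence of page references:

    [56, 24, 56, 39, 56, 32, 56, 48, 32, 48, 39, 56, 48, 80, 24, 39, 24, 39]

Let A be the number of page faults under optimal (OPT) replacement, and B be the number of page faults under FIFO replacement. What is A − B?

-1

Under OPT: F F . F . F . F . . . F . F F . . . → 8 faults.
Under FIFO: F F . F . F F F . . F . . F F . . . → 9 faults.
A − B = 8 − 9 = -1.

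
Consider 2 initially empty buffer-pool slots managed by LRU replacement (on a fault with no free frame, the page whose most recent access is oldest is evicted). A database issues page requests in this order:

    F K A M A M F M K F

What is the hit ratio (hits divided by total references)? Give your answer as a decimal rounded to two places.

F → fault, frames [F]
K → fault, frames [F, K]
A → fault, evict F, frames [K, A]
M → fault, evict K, frames [A, M]
A → hit
M → hit
F → fault, evict A, frames [M, F]
M → hit
K → fault, evict F, frames [M, K]
F → fault, evict M, frames [K, F]
Hits: 3 of 10 references → 3/10 = 0.3000.

0.30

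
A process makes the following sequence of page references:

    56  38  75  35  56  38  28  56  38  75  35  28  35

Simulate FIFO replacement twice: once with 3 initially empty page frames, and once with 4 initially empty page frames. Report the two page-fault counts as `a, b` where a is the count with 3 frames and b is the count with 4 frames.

9, 10

3 frames: F F F F F F F . . F F . . → 9 faults.
4 frames: F F F F . . F F F F F F . → 10 faults.
10 > 9: adding a frame increased faults — Belady's anomaly.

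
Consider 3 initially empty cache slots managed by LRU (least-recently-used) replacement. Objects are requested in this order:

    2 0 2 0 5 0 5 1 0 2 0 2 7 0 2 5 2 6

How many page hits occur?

2 -> miss, frames (2)
0 -> miss, frames (2 0)
2 -> hit
0 -> hit
5 -> miss, frames (2 0 5)
0 -> hit
5 -> hit
1 -> miss, evict 2, frames (0 5 1)
0 -> hit
2 -> miss, evict 5, frames (1 0 2)
0 -> hit
2 -> hit
7 -> miss, evict 1, frames (0 2 7)
0 -> hit
2 -> hit
5 -> miss, evict 7, frames (0 2 5)
2 -> hit
6 -> miss, evict 0, frames (5 2 6)
Hits: 10.

10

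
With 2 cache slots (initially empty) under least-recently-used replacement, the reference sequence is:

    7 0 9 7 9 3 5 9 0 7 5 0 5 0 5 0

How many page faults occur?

7: miss, frames {7}
0: miss, frames {7,0}
9: miss, evict 7, frames {0,9}
7: miss, evict 0, frames {9,7}
9: hit
3: miss, evict 7, frames {9,3}
5: miss, evict 9, frames {3,5}
9: miss, evict 3, frames {5,9}
0: miss, evict 5, frames {9,0}
7: miss, evict 9, frames {0,7}
5: miss, evict 0, frames {7,5}
0: miss, evict 7, frames {5,0}
5: hit
0: hit
5: hit
0: hit
Page faults: 11.

11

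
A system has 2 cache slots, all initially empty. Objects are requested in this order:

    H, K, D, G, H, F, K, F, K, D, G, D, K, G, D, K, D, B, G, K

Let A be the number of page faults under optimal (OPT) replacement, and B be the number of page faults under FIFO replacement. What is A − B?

-2

Under OPT: F F F F . F F . . F F . F . F . . F F . → 12 faults.
Under FIFO: F F F F F F F . . F F . F . F . . F F F → 14 faults.
A − B = 12 − 14 = -2.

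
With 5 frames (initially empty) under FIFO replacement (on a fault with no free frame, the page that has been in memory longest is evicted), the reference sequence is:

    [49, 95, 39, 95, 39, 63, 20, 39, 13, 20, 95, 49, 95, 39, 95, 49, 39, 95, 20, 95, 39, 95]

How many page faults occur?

49 -> miss, frames [49]
95 -> miss, frames [49, 95]
39 -> miss, frames [49, 95, 39]
95 -> hit
39 -> hit
63 -> miss, frames [49, 95, 39, 63]
20 -> miss, frames [49, 95, 39, 63, 20]
39 -> hit
13 -> miss, evict 49, frames [95, 39, 63, 20, 13]
20 -> hit
95 -> hit
49 -> miss, evict 95, frames [39, 63, 20, 13, 49]
95 -> miss, evict 39, frames [63, 20, 13, 49, 95]
39 -> miss, evict 63, frames [20, 13, 49, 95, 39]
95 -> hit
49 -> hit
39 -> hit
95 -> hit
20 -> hit
95 -> hit
39 -> hit
95 -> hit
Page faults: 9.

9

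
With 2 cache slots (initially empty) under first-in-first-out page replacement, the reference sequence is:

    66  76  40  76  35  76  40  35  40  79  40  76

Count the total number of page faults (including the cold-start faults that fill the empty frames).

10

66: fault, frames [66]
76: fault, frames [66, 76]
40: fault, evict 66, frames [76, 40]
76: hit
35: fault, evict 76, frames [40, 35]
76: fault, evict 40, frames [35, 76]
40: fault, evict 35, frames [76, 40]
35: fault, evict 76, frames [40, 35]
40: hit
79: fault, evict 40, frames [35, 79]
40: fault, evict 35, frames [79, 40]
76: fault, evict 79, frames [40, 76]
Page faults: 10.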